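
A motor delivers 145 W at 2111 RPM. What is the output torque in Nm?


omega = 2111 * 2*pi/60 = 221.0634 rad/s
tau = P / omega = 145 / 221.0634
= 0.6559 Nm


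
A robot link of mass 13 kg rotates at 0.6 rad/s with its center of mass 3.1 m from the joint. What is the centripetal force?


F = m * omega^2 * r
= 13 * 0.6^2 * 3.1
= 13 * 0.36 * 3.1
= 14.508 N


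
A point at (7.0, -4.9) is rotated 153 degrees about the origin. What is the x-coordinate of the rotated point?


x' = x*cos(theta) - y*sin(theta)
cos(153 deg) = -0.891, sin(153 deg) = 0.454
x' = 7.0 * -0.891 - -4.9 * 0.454
= -6.237 - -2.2246
= -4.0125


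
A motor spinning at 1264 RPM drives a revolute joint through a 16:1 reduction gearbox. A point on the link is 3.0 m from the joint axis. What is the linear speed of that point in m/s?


omega_motor = 1264 * 2*pi/60 = 132.3658 rad/s
omega_joint = omega_motor / 16 = 8.2729 rad/s
v = omega_joint * r = 8.2729 * 3.0
= 24.8186 m/s


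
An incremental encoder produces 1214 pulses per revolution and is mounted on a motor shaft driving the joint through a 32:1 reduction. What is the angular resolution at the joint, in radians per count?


counts per rev = 1214
effective counts at joint = 1214 * 32 = 38848
resolution = 2*pi / 38848
= 1.6174e-04 rad/count


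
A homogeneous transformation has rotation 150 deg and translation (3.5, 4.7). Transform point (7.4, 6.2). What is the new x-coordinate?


x' = cos(theta)*px - sin(theta)*py + tx
= -0.866*7.4 - 0.5*6.2 + 3.5
= -6.0086


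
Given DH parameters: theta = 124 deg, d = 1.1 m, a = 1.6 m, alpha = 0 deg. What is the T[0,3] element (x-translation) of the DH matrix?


T[0,3] = a * cos(theta)
= 1.6 * cos(124 deg)
= 1.6 * -0.5592
= -0.8947


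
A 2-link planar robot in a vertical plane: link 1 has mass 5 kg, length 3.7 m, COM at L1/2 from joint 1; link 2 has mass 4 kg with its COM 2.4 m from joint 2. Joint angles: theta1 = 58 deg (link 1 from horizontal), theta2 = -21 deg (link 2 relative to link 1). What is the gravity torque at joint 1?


Horizontal distance from joint 1 to link-1 COM:
  x_c1 = (L1/2)*cos(t1) = 1.85 * 0.5299 = 0.9804 m
Horizontal distance from joint 1 to link-2 COM:
  x_c2 = L1*cos(t1) + Lc2*cos(t1+t2)
       = 3.7*0.5299 + 2.4*0.7986 = 3.8774 m
tau1 = m1*g*x_c1 + m2*g*x_c2
     = 5*9.81*0.9804 + 4*9.81*3.8774
     = 48.0862 + 152.1502
     = 200.2364 Nm


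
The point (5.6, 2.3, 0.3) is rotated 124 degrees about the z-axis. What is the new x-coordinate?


Rotation about z-axis: x' = x*cos(theta) - y*sin(theta)
= 5.6 * -0.5592 - 2.3 * 0.829
= -5.0383


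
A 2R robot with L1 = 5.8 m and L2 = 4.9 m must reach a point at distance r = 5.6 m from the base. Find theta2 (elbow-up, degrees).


cos(theta2) = (r^2 - L1^2 - L2^2) / (2*L1*L2)
cos(theta2) = (31.36 - 33.64 - 24.01) / 56.84
cos(theta2) = -0.462526
theta2 = 117.5503 degrees


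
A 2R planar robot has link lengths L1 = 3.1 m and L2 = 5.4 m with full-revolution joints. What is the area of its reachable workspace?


r_max = L1 + L2 = 8.5 m
r_min = |L1 - L2| = 2.3 m
Area = pi*(r_max^2 - r_min^2)
= pi*(72.25 - 5.29)
= pi * 66.96
= 210.361 m^2


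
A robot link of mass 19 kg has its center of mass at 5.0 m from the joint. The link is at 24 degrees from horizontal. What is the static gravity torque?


tau = m*g*L*cos(angle)
= 19 * 9.81 * 5.0 * cos(24 deg)
= 19 * 9.81 * 5.0 * 0.9135
= 851.3787 Nm


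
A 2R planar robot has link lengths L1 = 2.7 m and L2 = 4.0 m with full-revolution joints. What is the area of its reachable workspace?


r_max = L1 + L2 = 6.7 m
r_min = |L1 - L2| = 1.3 m
Area = pi*(r_max^2 - r_min^2)
= pi*(44.89 - 1.69)
= pi * 43.2
= 135.7168 m^2


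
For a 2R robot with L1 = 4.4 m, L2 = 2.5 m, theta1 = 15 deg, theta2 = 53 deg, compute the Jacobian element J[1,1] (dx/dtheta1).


J[1,1] = -L1*sin(t1) - L2*sin(t1+t2)
= -4.4*sin(15) - 2.5*sin(68)
= -3.4568


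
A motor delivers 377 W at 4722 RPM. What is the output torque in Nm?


omega = 4722 * 2*pi/60 = 494.4867 rad/s
tau = P / omega = 377 / 494.4867
= 0.7624 Nm


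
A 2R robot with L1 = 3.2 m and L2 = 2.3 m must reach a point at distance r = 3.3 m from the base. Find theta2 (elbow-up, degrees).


cos(theta2) = (r^2 - L1^2 - L2^2) / (2*L1*L2)
cos(theta2) = (10.89 - 10.24 - 5.29) / 14.72
cos(theta2) = -0.315217
theta2 = 108.3739 degrees


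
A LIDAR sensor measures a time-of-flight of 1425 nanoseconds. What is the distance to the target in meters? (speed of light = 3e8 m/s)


tof = 1425 ns = 1.425e-06 s
dist = c * tof / 2
= 3e8 * 1.425e-06 / 2
= 213.75 m


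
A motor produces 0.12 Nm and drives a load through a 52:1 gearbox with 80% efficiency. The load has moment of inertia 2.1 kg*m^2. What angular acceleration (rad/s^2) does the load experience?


tau_out = tau_motor * N * eta
= 0.12 * 52 * 0.8 = 4.992 Nm
alpha = tau_out / I = 4.992 / 2.1
= 2.3771 rad/s^2


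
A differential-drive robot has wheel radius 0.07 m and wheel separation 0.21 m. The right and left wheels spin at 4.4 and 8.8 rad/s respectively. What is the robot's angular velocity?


vR = r*wR = 0.07*4.4 = 0.308 m/s
vL = r*wL = 0.07*8.8 = 0.616 m/s
v = (vR+vL)/2 = 0.462 m/s
omega = (vR-vL)/L = -1.4667 rad/s
angular velocity = -1.4667 rad/s


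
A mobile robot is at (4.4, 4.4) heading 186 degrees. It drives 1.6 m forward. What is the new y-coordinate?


y_new = y0 + d*sin(theta)
= 4.4 + 1.6*sin(186)
= 4.4 + -0.1672
= 4.2328


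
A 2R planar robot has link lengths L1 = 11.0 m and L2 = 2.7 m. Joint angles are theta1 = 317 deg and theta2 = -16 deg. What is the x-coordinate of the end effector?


Convert angles to radians: theta1 = 5.5327, theta2 = -0.2793
x = L1*cos(theta1) + L2*cos(theta1+theta2)
x = 8.0449 + 1.3906
x = 9.4355


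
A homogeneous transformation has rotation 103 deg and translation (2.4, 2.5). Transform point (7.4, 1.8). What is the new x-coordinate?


x' = cos(theta)*px - sin(theta)*py + tx
= -0.225*7.4 - 0.9744*1.8 + 2.4
= -1.0185


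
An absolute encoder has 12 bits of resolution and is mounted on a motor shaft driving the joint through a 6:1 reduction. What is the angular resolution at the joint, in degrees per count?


counts = 2^12 = 4096
effective counts at joint = 4096 * 6 = 24576
resolution = 360 / 24576
= 0.0146 deg/count


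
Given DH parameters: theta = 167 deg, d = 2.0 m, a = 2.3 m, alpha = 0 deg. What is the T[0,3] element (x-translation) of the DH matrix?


T[0,3] = a * cos(theta)
= 2.3 * cos(167 deg)
= 2.3 * -0.9744
= -2.2411


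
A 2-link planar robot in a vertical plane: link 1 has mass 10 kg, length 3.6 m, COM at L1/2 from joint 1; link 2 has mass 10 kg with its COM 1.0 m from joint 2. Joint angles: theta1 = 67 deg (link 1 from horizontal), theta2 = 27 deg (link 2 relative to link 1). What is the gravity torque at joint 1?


Horizontal distance from joint 1 to link-1 COM:
  x_c1 = (L1/2)*cos(t1) = 1.8 * 0.3907 = 0.7033 m
Horizontal distance from joint 1 to link-2 COM:
  x_c2 = L1*cos(t1) + Lc2*cos(t1+t2)
       = 3.6*0.3907 + 1.0*-0.0698 = 1.3369 m
tau1 = m1*g*x_c1 + m2*g*x_c2
     = 10*9.81*0.7033 + 10*9.81*1.3369
     = 68.9953 + 131.1475
     = 200.1428 Nm


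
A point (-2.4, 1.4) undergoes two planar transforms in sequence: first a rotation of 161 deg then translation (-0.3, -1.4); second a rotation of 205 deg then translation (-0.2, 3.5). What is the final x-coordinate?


After transform 1:
x1 = cos(161)*-2.4 - sin(161)*1.4 + -0.3 = 1.5134
y1 = sin(161)*-2.4 + cos(161)*1.4 + -1.4 = -3.5051
After transform 2:
x2 = cos(205)*1.5134 - sin(205)*-3.5051 + -0.2
= -3.053


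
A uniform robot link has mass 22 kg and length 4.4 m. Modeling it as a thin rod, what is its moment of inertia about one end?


I = (1/3) * m * L^2
= (1/3) * 22 * 4.4^2
= 0.333333 * 22 * 19.36
= 141.9733 kg*m^2


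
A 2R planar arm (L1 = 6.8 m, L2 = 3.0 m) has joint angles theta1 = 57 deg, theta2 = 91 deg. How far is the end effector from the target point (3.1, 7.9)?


End effector via forward kinematics:
x = L1*cos(t1) + L2*cos(t1+t2) = 1.1594
y = L1*sin(t1) + L2*sin(t1+t2) = 7.2927
Distance to target:
d = sqrt((3.1 - 1.1594)^2 + (7.9 - 7.2927)^2)
= sqrt(3.7659 + 0.3688)
= 2.0334 m


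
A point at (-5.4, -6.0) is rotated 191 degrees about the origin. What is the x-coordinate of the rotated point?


x' = x*cos(theta) - y*sin(theta)
cos(191 deg) = -0.9816, sin(191 deg) = -0.1908
x' = -5.4 * -0.9816 - -6.0 * -0.1908
= 5.3008 - 1.1449
= 4.1559


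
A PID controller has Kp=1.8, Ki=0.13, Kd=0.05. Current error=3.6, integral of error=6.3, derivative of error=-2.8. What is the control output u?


u = Kp*e + Ki*int(e) + Kd*de/dt
= 1.8*3.6 + 0.13*6.3 + 0.05*(-2.8)
= 6.48 + 0.819 + -0.14
= 7.159


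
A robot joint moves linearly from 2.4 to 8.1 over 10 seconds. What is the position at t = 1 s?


s = t/T = 1/10 = 0.1
p(t) = p0 + (pf-p0)*s
= 2.4 + (8.1 - 2.4) * 0.1
= 2.97


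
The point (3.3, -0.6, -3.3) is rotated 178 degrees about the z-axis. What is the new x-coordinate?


Rotation about z-axis: x' = x*cos(theta) - y*sin(theta)
= 3.3 * -0.9994 - -0.6 * 0.0349
= -3.2771


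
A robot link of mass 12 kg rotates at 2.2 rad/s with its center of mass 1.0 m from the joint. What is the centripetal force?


F = m * omega^2 * r
= 12 * 2.2^2 * 1.0
= 12 * 4.84 * 1.0
= 58.08 N


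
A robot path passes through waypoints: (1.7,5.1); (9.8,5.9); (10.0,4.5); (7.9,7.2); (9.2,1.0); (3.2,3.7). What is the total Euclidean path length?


Segment lengths:
  seg1 = sqrt((8.1)^2 + (0.8)^2) = 8.1394
  seg2 = sqrt((0.2)^2 + (-1.4)^2) = 1.4142
  seg3 = sqrt((-2.1)^2 + (2.7)^2) = 3.4205
  seg4 = sqrt((1.3)^2 + (-6.2)^2) = 6.3348
  seg5 = sqrt((-6.0)^2 + (2.7)^2) = 6.5795
Total = 25.8885


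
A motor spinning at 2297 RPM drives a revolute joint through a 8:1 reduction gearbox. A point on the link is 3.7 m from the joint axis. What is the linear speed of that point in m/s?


omega_motor = 2297 * 2*pi/60 = 240.5413 rad/s
omega_joint = omega_motor / 8 = 30.0677 rad/s
v = omega_joint * r = 30.0677 * 3.7
= 111.2503 m/s


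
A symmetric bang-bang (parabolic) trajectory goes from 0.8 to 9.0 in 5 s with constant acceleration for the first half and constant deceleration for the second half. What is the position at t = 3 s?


Symmetric rest-to-rest: each phase covers (pf-p0)/2 in time T/2. 0.5*a*(T/2)^2 = (pf-p0)/2 => a = 4*(pf-p0)/T^2
a = 4*(9.0-0.8)/5^2 = 1.312
t = 3 is in the deceleration phase (t > T/2).
p = pf - 0.5*a*(T-t)^2 = 9.0 - 0.5*1.312*2^2
= 6.376


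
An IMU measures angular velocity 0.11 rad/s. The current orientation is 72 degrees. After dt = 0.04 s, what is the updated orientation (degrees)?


delta_theta = w * dt = 0.11 * 0.04 = 0.0044 rad
= 0.2521 deg
theta_new = 72 + 0.2521 = 72.2521 deg


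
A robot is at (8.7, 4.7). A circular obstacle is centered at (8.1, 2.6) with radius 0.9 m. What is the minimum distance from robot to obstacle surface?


center_dist = sqrt((8.7-8.1)^2 + (4.7-2.6)^2)
= sqrt(0.36 + 4.41)
= 2.184
min_dist = center_dist - radius = 2.184 - 0.9 = 1.284 m


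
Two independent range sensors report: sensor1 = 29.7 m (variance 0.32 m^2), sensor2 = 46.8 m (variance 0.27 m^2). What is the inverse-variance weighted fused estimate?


w1 = (1/var1) / (1/var1 + 1/var2)
   = 3.125 / (3.125 + 3.7037) = 0.4576
w2 = 1 - w1 = 0.5424
fused = w1*s1 + w2*s2 = 13.5915 + 25.3831
= 38.9746 m


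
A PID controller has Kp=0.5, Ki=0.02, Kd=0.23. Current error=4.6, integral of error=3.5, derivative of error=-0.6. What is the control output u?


u = Kp*e + Ki*int(e) + Kd*de/dt
= 0.5*4.6 + 0.02*3.5 + 0.23*(-0.6)
= 2.3 + 0.07 + -0.138
= 2.232


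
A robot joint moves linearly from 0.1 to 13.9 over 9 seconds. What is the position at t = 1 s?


s = t/T = 1/9 = 0.1111
p(t) = p0 + (pf-p0)*s
= 0.1 + (13.9 - 0.1) * 0.1111
= 1.6333


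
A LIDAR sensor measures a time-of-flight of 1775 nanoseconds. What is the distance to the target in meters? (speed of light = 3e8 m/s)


tof = 1775 ns = 1.775e-06 s
dist = c * tof / 2
= 3e8 * 1.775e-06 / 2
= 266.25 m


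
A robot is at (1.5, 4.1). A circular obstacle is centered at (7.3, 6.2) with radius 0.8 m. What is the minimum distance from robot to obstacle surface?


center_dist = sqrt((1.5-7.3)^2 + (4.1-6.2)^2)
= sqrt(33.64 + 4.41)
= 6.1685
min_dist = center_dist - radius = 6.1685 - 0.8 = 5.3685 m


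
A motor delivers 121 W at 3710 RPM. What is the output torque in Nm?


omega = 3710 * 2*pi/60 = 388.5103 rad/s
tau = P / omega = 121 / 388.5103
= 0.3114 Nm


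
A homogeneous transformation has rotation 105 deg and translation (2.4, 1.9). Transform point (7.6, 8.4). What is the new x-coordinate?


x' = cos(theta)*px - sin(theta)*py + tx
= -0.2588*7.6 - 0.9659*8.4 + 2.4
= -7.6808


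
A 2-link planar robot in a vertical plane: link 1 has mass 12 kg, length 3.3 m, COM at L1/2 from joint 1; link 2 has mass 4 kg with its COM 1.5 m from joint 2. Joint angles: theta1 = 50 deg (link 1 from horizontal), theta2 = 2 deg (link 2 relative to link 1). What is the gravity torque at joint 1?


Horizontal distance from joint 1 to link-1 COM:
  x_c1 = (L1/2)*cos(t1) = 1.65 * 0.6428 = 1.0606 m
Horizontal distance from joint 1 to link-2 COM:
  x_c2 = L1*cos(t1) + Lc2*cos(t1+t2)
       = 3.3*0.6428 + 1.5*0.6157 = 3.0447 m
tau1 = m1*g*x_c1 + m2*g*x_c2
     = 12*9.81*1.0606 + 4*9.81*3.0447
     = 124.8538 + 119.4737
     = 244.3275 Nm


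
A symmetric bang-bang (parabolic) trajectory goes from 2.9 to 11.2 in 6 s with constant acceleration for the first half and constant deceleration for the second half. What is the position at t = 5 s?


Symmetric rest-to-rest: each phase covers (pf-p0)/2 in time T/2. 0.5*a*(T/2)^2 = (pf-p0)/2 => a = 4*(pf-p0)/T^2
a = 4*(11.2-2.9)/6^2 = 0.9222
t = 5 is in the deceleration phase (t > T/2).
p = pf - 0.5*a*(T-t)^2 = 11.2 - 0.5*0.9222*1^2
= 10.7389


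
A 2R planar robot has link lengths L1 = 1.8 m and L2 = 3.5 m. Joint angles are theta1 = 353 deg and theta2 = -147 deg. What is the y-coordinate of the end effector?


Convert angles to radians: theta1 = 6.161, theta2 = -2.5656
y = L1*sin(theta1) + L2*sin(theta1+theta2)
y = -0.2194 + -1.5343
y = -1.7537


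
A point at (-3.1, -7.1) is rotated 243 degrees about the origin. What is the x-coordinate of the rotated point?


x' = x*cos(theta) - y*sin(theta)
cos(243 deg) = -0.454, sin(243 deg) = -0.891
x' = -3.1 * -0.454 - -7.1 * -0.891
= 1.4074 - 6.3261
= -4.9188


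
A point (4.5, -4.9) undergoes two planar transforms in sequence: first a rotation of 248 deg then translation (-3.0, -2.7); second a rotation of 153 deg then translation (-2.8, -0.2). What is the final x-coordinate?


After transform 1:
x1 = cos(248)*4.5 - sin(248)*-4.9 + -3.0 = -9.2289
y1 = sin(248)*4.5 + cos(248)*-4.9 + -2.7 = -5.0368
After transform 2:
x2 = cos(153)*-9.2289 - sin(153)*-5.0368 + -2.8
= 7.7097


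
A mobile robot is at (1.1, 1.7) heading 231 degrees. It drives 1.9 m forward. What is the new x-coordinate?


x_new = x0 + d*cos(theta)
= 1.1 + 1.9*cos(231)
= 1.1 + -1.1957
= -0.0957


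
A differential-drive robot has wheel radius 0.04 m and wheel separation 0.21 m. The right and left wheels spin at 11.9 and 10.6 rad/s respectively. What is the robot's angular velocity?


vR = r*wR = 0.04*11.9 = 0.476 m/s
vL = r*wL = 0.04*10.6 = 0.424 m/s
v = (vR+vL)/2 = 0.45 m/s
omega = (vR-vL)/L = 0.2476 rad/s
angular velocity = 0.2476 rad/s


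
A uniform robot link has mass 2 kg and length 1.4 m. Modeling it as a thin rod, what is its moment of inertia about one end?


I = (1/3) * m * L^2
= (1/3) * 2 * 1.4^2
= 0.333333 * 2 * 1.96
= 1.3067 kg*m^2


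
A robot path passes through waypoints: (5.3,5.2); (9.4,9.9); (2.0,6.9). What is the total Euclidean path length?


Segment lengths:
  seg1 = sqrt((4.1)^2 + (4.7)^2) = 6.237
  seg2 = sqrt((-7.4)^2 + (-3.0)^2) = 7.985
Total = 14.222


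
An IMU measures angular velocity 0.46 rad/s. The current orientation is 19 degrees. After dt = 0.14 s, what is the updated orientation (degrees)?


delta_theta = w * dt = 0.46 * 0.14 = 0.0644 rad
= 3.6898 deg
theta_new = 19 + 3.6898 = 22.6898 deg


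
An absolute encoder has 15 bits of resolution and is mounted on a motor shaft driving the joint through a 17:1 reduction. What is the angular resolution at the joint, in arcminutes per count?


counts = 2^15 = 32768
effective counts at joint = 32768 * 17 = 557056
resolution = 360*60 / 557056
= 0.0388 arcmin/count


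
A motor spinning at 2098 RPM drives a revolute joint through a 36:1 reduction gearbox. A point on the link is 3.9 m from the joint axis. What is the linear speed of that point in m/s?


omega_motor = 2098 * 2*pi/60 = 219.702 rad/s
omega_joint = omega_motor / 36 = 6.1028 rad/s
v = omega_joint * r = 6.1028 * 3.9
= 23.8011 m/s


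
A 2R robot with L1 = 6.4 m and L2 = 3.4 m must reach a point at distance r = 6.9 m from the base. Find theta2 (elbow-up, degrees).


cos(theta2) = (r^2 - L1^2 - L2^2) / (2*L1*L2)
cos(theta2) = (47.61 - 40.96 - 11.56) / 43.52
cos(theta2) = -0.112822
theta2 = 96.478 degrees


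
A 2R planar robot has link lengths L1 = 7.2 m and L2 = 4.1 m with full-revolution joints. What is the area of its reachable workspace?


r_max = L1 + L2 = 11.3 m
r_min = |L1 - L2| = 3.1 m
Area = pi*(r_max^2 - r_min^2)
= pi*(127.69 - 9.61)
= pi * 118.08
= 370.9593 m^2


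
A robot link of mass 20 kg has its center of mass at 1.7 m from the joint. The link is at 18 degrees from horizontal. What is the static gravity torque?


tau = m*g*L*cos(angle)
= 20 * 9.81 * 1.7 * cos(18 deg)
= 20 * 9.81 * 1.7 * 0.9511
= 317.2154 Nm


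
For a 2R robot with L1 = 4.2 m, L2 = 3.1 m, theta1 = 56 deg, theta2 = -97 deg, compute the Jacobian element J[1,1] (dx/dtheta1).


J[1,1] = -L1*sin(t1) - L2*sin(t1+t2)
= -4.2*sin(56) - 3.1*sin(-41)
= -1.4482


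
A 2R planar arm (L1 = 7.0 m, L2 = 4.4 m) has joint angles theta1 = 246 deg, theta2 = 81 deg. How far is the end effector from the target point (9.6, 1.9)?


End effector via forward kinematics:
x = L1*cos(t1) + L2*cos(t1+t2) = 0.843
y = L1*sin(t1) + L2*sin(t1+t2) = -8.7912
Distance to target:
d = sqrt((9.6 - 0.843)^2 + (1.9 - -8.7912)^2)
= sqrt(76.6852 + 114.3024)
= 13.8198 m


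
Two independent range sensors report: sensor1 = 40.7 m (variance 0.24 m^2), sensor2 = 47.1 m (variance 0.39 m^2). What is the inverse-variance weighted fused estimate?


w1 = (1/var1) / (1/var1 + 1/var2)
   = 4.1667 / (4.1667 + 2.5641) = 0.619
w2 = 1 - w1 = 0.381
fused = w1*s1 + w2*s2 = 25.1952 + 17.9429
= 43.1381 m


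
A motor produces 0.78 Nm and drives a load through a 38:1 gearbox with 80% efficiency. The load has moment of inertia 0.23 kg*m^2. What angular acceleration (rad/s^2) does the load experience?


tau_out = tau_motor * N * eta
= 0.78 * 38 * 0.8 = 23.712 Nm
alpha = tau_out / I = 23.712 / 0.23
= 103.0957 rad/s^2


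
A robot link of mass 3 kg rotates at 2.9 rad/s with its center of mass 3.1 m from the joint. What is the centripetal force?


F = m * omega^2 * r
= 3 * 2.9^2 * 3.1
= 3 * 8.41 * 3.1
= 78.213 N


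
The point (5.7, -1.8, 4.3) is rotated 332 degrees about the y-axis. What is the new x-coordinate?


Rotation about y-axis: x' = x*cos(theta) + z*sin(theta)
= 5.7 * 0.8829 + 4.3 * -0.4695
= 3.0141


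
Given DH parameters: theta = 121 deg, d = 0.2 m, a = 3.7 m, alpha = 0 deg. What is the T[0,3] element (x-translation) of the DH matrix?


T[0,3] = a * cos(theta)
= 3.7 * cos(121 deg)
= 3.7 * -0.515
= -1.9056


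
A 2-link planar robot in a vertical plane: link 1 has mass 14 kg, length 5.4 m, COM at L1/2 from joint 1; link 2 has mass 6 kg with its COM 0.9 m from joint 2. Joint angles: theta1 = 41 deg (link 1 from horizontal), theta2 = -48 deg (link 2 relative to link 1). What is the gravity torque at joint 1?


Horizontal distance from joint 1 to link-1 COM:
  x_c1 = (L1/2)*cos(t1) = 2.7 * 0.7547 = 2.0377 m
Horizontal distance from joint 1 to link-2 COM:
  x_c2 = L1*cos(t1) + Lc2*cos(t1+t2)
       = 5.4*0.7547 + 0.9*0.9925 = 4.9687 m
tau1 = m1*g*x_c1 + m2*g*x_c2
     = 14*9.81*2.0377 + 6*9.81*4.9687
     = 279.8599 + 292.4591
     = 572.3189 Nm


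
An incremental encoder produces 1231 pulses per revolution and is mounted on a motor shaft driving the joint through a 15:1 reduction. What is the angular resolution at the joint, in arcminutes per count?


counts per rev = 1231
effective counts at joint = 1231 * 15 = 18465
resolution = 360*60 / 18465
= 1.1698 arcmin/count


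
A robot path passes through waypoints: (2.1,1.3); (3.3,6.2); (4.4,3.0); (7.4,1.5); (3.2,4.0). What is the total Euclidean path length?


Segment lengths:
  seg1 = sqrt((1.2)^2 + (4.9)^2) = 5.0448
  seg2 = sqrt((1.1)^2 + (-3.2)^2) = 3.3838
  seg3 = sqrt((3.0)^2 + (-1.5)^2) = 3.3541
  seg4 = sqrt((-4.2)^2 + (2.5)^2) = 4.8877
Total = 16.6704


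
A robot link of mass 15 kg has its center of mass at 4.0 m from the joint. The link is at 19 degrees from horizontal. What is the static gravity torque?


tau = m*g*L*cos(angle)
= 15 * 9.81 * 4.0 * cos(19 deg)
= 15 * 9.81 * 4.0 * 0.9455
= 556.5322 Nm


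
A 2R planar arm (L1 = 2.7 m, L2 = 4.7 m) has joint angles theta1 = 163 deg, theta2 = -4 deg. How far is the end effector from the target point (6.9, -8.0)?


End effector via forward kinematics:
x = L1*cos(t1) + L2*cos(t1+t2) = -6.9699
y = L1*sin(t1) + L2*sin(t1+t2) = 2.4737
Distance to target:
d = sqrt((6.9 - -6.9699)^2 + (-8.0 - 2.4737)^2)
= sqrt(192.3728 + 109.6991)
= 17.3802 m


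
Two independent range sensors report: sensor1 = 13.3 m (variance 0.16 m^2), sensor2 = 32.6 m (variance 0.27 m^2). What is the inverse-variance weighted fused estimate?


w1 = (1/var1) / (1/var1 + 1/var2)
   = 6.25 / (6.25 + 3.7037) = 0.6279
w2 = 1 - w1 = 0.3721
fused = w1*s1 + w2*s2 = 8.3512 + 12.1302
= 20.4814 m


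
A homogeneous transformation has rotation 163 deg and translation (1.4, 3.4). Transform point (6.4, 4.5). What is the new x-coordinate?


x' = cos(theta)*px - sin(theta)*py + tx
= -0.9563*6.4 - 0.2924*4.5 + 1.4
= -6.036


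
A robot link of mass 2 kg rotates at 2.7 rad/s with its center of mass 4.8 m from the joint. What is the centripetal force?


F = m * omega^2 * r
= 2 * 2.7^2 * 4.8
= 2 * 7.29 * 4.8
= 69.984 N


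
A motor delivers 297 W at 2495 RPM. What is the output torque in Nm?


omega = 2495 * 2*pi/60 = 261.2758 rad/s
tau = P / omega = 297 / 261.2758
= 1.1367 Nm


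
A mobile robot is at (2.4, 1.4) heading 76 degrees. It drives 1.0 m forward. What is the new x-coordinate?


x_new = x0 + d*cos(theta)
= 2.4 + 1.0*cos(76)
= 2.4 + 0.2419
= 2.6419


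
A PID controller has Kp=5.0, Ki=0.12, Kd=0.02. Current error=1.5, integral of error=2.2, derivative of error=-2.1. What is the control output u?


u = Kp*e + Ki*int(e) + Kd*de/dt
= 5.0*1.5 + 0.12*2.2 + 0.02*(-2.1)
= 7.5 + 0.264 + -0.042
= 7.722


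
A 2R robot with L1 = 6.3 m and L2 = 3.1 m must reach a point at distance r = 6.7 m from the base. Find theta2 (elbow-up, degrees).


cos(theta2) = (r^2 - L1^2 - L2^2) / (2*L1*L2)
cos(theta2) = (44.89 - 39.69 - 9.61) / 39.06
cos(theta2) = -0.112903
theta2 = 96.4827 degrees


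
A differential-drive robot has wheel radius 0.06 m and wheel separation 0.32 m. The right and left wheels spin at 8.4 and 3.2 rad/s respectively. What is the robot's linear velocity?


vR = r*wR = 0.06*8.4 = 0.504 m/s
vL = r*wL = 0.06*3.2 = 0.192 m/s
v = (vR+vL)/2 = 0.348 m/s
omega = (vR-vL)/L = 0.975 rad/s
linear velocity = 0.348 m/s


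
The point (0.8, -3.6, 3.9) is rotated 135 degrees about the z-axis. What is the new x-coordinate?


Rotation about z-axis: x' = x*cos(theta) - y*sin(theta)
= 0.8 * -0.7071 - -3.6 * 0.7071
= 1.9799


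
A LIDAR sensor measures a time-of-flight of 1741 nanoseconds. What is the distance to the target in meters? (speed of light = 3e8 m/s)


tof = 1741 ns = 1.741e-06 s
dist = c * tof / 2
= 3e8 * 1.741e-06 / 2
= 261.15 m


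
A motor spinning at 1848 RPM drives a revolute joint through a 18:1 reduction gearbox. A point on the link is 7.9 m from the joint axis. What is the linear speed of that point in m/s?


omega_motor = 1848 * 2*pi/60 = 193.5221 rad/s
omega_joint = omega_motor / 18 = 10.7512 rad/s
v = omega_joint * r = 10.7512 * 7.9
= 84.9347 m/s


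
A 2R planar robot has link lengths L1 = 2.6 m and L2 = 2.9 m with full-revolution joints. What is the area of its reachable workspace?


r_max = L1 + L2 = 5.5 m
r_min = |L1 - L2| = 0.3 m
Area = pi*(r_max^2 - r_min^2)
= pi*(30.25 - 0.09)
= pi * 30.16
= 94.7504 m^2


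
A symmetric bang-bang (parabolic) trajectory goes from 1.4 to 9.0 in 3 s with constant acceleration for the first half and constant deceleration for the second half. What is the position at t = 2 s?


Symmetric rest-to-rest: each phase covers (pf-p0)/2 in time T/2. 0.5*a*(T/2)^2 = (pf-p0)/2 => a = 4*(pf-p0)/T^2
a = 4*(9.0-1.4)/3^2 = 3.3778
t = 2 is in the deceleration phase (t > T/2).
p = pf - 0.5*a*(T-t)^2 = 9.0 - 0.5*3.3778*1^2
= 7.3111


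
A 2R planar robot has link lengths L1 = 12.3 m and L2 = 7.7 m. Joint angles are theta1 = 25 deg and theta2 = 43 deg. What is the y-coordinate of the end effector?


Convert angles to radians: theta1 = 0.4363, theta2 = 0.7505
y = L1*sin(theta1) + L2*sin(theta1+theta2)
y = 5.1982 + 7.1393
y = 12.3375


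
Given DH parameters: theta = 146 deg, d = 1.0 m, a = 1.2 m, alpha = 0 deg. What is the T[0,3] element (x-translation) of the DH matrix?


T[0,3] = a * cos(theta)
= 1.2 * cos(146 deg)
= 1.2 * -0.829
= -0.9948


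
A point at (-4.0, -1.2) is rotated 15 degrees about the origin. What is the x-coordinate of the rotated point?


x' = x*cos(theta) - y*sin(theta)
cos(15 deg) = 0.9659, sin(15 deg) = 0.2588
x' = -4.0 * 0.9659 - -1.2 * 0.2588
= -3.8637 - -0.3106
= -3.5531


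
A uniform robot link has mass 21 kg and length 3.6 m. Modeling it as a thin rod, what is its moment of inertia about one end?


I = (1/3) * m * L^2
= (1/3) * 21 * 3.6^2
= 0.333333 * 21 * 12.96
= 90.72 kg*m^2


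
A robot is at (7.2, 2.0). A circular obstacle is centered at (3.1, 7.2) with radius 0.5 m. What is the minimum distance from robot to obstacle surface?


center_dist = sqrt((7.2-3.1)^2 + (2.0-7.2)^2)
= sqrt(16.81 + 27.04)
= 6.6219
min_dist = center_dist - radius = 6.6219 - 0.5 = 6.1219 m


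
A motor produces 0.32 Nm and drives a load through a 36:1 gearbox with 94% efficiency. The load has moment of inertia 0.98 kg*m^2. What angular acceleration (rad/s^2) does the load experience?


tau_out = tau_motor * N * eta
= 0.32 * 36 * 0.94 = 10.8288 Nm
alpha = tau_out / I = 10.8288 / 0.98
= 11.0498 rad/s^2


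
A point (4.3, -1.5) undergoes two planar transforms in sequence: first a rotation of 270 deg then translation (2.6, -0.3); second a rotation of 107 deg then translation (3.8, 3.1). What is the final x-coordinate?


After transform 1:
x1 = cos(270)*4.3 - sin(270)*-1.5 + 2.6 = 1.1
y1 = sin(270)*4.3 + cos(270)*-1.5 + -0.3 = -4.6
After transform 2:
x2 = cos(107)*1.1 - sin(107)*-4.6 + 3.8
= 7.8774


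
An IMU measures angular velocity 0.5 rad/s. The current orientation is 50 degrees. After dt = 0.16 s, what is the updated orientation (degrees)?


delta_theta = w * dt = 0.5 * 0.16 = 0.08 rad
= 4.5837 deg
theta_new = 50 + 4.5837 = 54.5837 deg


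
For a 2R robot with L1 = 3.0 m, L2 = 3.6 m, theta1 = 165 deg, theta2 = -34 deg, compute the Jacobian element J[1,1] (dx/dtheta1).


J[1,1] = -L1*sin(t1) - L2*sin(t1+t2)
= -3.0*sin(165) - 3.6*sin(131)
= -3.4934


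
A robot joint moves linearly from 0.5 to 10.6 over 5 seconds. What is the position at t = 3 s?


s = t/T = 3/5 = 0.6
p(t) = p0 + (pf-p0)*s
= 0.5 + (10.6 - 0.5) * 0.6
= 6.56


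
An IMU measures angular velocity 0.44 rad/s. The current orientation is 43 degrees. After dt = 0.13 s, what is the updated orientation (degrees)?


delta_theta = w * dt = 0.44 * 0.13 = 0.0572 rad
= 3.2773 deg
theta_new = 43 + 3.2773 = 46.2773 deg


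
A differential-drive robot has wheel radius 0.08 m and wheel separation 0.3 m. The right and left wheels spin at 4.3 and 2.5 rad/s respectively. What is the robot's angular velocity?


vR = r*wR = 0.08*4.3 = 0.344 m/s
vL = r*wL = 0.08*2.5 = 0.2 m/s
v = (vR+vL)/2 = 0.272 m/s
omega = (vR-vL)/L = 0.48 rad/s
angular velocity = 0.48 rad/s


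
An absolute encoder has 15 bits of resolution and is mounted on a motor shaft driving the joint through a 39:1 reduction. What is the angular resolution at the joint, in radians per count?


counts = 2^15 = 32768
effective counts at joint = 32768 * 39 = 1277952
resolution = 2*pi / 1277952
= 4.9166e-06 rad/count


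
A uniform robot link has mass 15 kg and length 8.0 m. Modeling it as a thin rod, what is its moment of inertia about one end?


I = (1/3) * m * L^2
= (1/3) * 15 * 8.0^2
= 0.333333 * 15 * 64.0
= 320.0 kg*m^2


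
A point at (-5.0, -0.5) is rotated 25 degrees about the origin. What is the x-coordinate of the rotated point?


x' = x*cos(theta) - y*sin(theta)
cos(25 deg) = 0.9063, sin(25 deg) = 0.4226
x' = -5.0 * 0.9063 - -0.5 * 0.4226
= -4.5315 - -0.2113
= -4.3202


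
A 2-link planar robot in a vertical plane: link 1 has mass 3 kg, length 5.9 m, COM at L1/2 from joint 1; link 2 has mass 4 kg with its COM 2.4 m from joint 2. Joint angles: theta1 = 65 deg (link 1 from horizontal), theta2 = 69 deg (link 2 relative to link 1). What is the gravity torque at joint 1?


Horizontal distance from joint 1 to link-1 COM:
  x_c1 = (L1/2)*cos(t1) = 2.95 * 0.4226 = 1.2467 m
Horizontal distance from joint 1 to link-2 COM:
  x_c2 = L1*cos(t1) + Lc2*cos(t1+t2)
       = 5.9*0.4226 + 2.4*-0.6947 = 0.8263 m
tau1 = m1*g*x_c1 + m2*g*x_c2
     = 3*9.81*1.2467 + 4*9.81*0.8263
     = 36.6911 + 32.4227
     = 69.1138 Nm


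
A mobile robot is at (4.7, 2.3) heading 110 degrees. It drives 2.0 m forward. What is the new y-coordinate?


y_new = y0 + d*sin(theta)
= 2.3 + 2.0*sin(110)
= 2.3 + 1.8794
= 4.1794


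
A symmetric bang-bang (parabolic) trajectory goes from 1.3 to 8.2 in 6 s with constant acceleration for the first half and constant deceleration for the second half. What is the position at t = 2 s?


Symmetric rest-to-rest: each phase covers (pf-p0)/2 in time T/2. 0.5*a*(T/2)^2 = (pf-p0)/2 => a = 4*(pf-p0)/T^2
a = 4*(8.2-1.3)/6^2 = 0.7667
t = 2 is in the acceleration phase (t <= T/2).
p = p0 + 0.5*a*t^2 = 1.3 + 0.5*0.7667*2^2
= 2.8333


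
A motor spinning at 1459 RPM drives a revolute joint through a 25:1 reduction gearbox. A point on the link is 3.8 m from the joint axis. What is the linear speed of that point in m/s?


omega_motor = 1459 * 2*pi/60 = 152.7861 rad/s
omega_joint = omega_motor / 25 = 6.1114 rad/s
v = omega_joint * r = 6.1114 * 3.8
= 23.2235 m/s


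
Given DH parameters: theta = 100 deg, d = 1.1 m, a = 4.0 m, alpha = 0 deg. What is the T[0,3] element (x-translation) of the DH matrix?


T[0,3] = a * cos(theta)
= 4.0 * cos(100 deg)
= 4.0 * -0.1736
= -0.6946


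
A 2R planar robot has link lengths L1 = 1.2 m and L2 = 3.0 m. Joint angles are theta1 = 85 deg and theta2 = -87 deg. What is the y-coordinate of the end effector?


Convert angles to radians: theta1 = 1.4835, theta2 = -1.5184
y = L1*sin(theta1) + L2*sin(theta1+theta2)
y = 1.1954 + -0.1047
y = 1.0907


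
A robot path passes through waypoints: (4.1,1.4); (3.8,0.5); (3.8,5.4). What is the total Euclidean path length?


Segment lengths:
  seg1 = sqrt((-0.3)^2 + (-0.9)^2) = 0.9487
  seg2 = sqrt((0.0)^2 + (4.9)^2) = 4.9
Total = 5.8487


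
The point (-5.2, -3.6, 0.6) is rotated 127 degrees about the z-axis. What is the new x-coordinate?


Rotation about z-axis: x' = x*cos(theta) - y*sin(theta)
= -5.2 * -0.6018 - -3.6 * 0.7986
= 6.0045


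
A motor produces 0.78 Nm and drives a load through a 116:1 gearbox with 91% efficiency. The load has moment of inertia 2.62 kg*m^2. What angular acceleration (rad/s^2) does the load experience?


tau_out = tau_motor * N * eta
= 0.78 * 116 * 0.91 = 82.3368 Nm
alpha = tau_out / I = 82.3368 / 2.62
= 31.4263 rad/s^2


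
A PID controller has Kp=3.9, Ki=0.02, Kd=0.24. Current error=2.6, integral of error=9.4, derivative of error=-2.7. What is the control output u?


u = Kp*e + Ki*int(e) + Kd*de/dt
= 3.9*2.6 + 0.02*9.4 + 0.24*(-2.7)
= 10.14 + 0.188 + -0.648
= 9.68


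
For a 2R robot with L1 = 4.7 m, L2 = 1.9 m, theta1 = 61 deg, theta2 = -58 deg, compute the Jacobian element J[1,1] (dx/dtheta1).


J[1,1] = -L1*sin(t1) - L2*sin(t1+t2)
= -4.7*sin(61) - 1.9*sin(3)
= -4.2102


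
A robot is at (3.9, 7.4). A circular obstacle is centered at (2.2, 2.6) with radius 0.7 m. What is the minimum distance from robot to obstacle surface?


center_dist = sqrt((3.9-2.2)^2 + (7.4-2.6)^2)
= sqrt(2.89 + 23.04)
= 5.0922
min_dist = center_dist - radius = 5.0922 - 0.7 = 4.3922 m


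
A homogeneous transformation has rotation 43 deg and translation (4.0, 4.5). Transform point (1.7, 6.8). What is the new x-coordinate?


x' = cos(theta)*px - sin(theta)*py + tx
= 0.7314*1.7 - 0.682*6.8 + 4.0
= 0.6057


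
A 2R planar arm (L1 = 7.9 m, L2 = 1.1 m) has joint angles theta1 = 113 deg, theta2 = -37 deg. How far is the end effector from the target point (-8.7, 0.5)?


End effector via forward kinematics:
x = L1*cos(t1) + L2*cos(t1+t2) = -2.8207
y = L1*sin(t1) + L2*sin(t1+t2) = 8.3393
Distance to target:
d = sqrt((-8.7 - -2.8207)^2 + (0.5 - 8.3393)^2)
= sqrt(34.5666 + 61.4548)
= 9.7991 m


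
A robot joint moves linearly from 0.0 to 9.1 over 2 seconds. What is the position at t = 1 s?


s = t/T = 1/2 = 0.5
p(t) = p0 + (pf-p0)*s
= 0.0 + (9.1 - 0.0) * 0.5
= 4.55


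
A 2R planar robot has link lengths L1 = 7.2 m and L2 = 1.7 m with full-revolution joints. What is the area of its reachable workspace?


r_max = L1 + L2 = 8.9 m
r_min = |L1 - L2| = 5.5 m
Area = pi*(r_max^2 - r_min^2)
= pi*(79.21 - 30.25)
= pi * 48.96
= 153.8124 m^2


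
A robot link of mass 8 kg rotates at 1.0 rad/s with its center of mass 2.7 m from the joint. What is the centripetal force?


F = m * omega^2 * r
= 8 * 1.0^2 * 2.7
= 8 * 1.0 * 2.7
= 21.6 N


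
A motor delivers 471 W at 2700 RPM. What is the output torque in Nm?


omega = 2700 * 2*pi/60 = 282.7433 rad/s
tau = P / omega = 471 / 282.7433
= 1.6658 Nm


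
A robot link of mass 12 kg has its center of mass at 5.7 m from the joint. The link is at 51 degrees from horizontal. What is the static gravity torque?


tau = m*g*L*cos(angle)
= 12 * 9.81 * 5.7 * cos(51 deg)
= 12 * 9.81 * 5.7 * 0.6293
= 422.2765 Nm


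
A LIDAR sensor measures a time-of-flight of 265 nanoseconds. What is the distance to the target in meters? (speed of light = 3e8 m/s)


tof = 265 ns = 2.65e-07 s
dist = c * tof / 2
= 3e8 * 2.65e-07 / 2
= 39.75 m


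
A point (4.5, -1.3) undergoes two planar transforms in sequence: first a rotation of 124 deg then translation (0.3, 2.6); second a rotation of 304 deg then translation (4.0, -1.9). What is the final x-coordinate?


After transform 1:
x1 = cos(124)*4.5 - sin(124)*-1.3 + 0.3 = -1.1386
y1 = sin(124)*4.5 + cos(124)*-1.3 + 2.6 = 7.0576
After transform 2:
x2 = cos(304)*-1.1386 - sin(304)*7.0576 + 4.0
= 9.2143


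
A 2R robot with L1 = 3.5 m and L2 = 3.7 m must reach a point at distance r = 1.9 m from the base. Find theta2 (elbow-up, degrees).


cos(theta2) = (r^2 - L1^2 - L2^2) / (2*L1*L2)
cos(theta2) = (3.61 - 12.25 - 13.69) / 25.9
cos(theta2) = -0.862162
theta2 = 149.5602 degrees


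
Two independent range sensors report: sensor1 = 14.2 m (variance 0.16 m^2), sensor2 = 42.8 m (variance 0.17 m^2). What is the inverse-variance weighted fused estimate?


w1 = (1/var1) / (1/var1 + 1/var2)
   = 6.25 / (6.25 + 5.8824) = 0.5152
w2 = 1 - w1 = 0.4848
fused = w1*s1 + w2*s2 = 7.3152 + 20.7515
= 28.0667 m


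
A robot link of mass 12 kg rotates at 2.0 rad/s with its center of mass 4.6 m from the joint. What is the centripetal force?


F = m * omega^2 * r
= 12 * 2.0^2 * 4.6
= 12 * 4.0 * 4.6
= 220.8 N


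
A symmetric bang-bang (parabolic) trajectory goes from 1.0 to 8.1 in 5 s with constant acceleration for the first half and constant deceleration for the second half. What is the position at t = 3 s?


Symmetric rest-to-rest: each phase covers (pf-p0)/2 in time T/2. 0.5*a*(T/2)^2 = (pf-p0)/2 => a = 4*(pf-p0)/T^2
a = 4*(8.1-1.0)/5^2 = 1.136
t = 3 is in the deceleration phase (t > T/2).
p = pf - 0.5*a*(T-t)^2 = 8.1 - 0.5*1.136*2^2
= 5.828


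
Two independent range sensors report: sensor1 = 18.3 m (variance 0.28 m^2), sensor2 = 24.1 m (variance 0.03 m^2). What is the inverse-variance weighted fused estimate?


w1 = (1/var1) / (1/var1 + 1/var2)
   = 3.5714 / (3.5714 + 33.3333) = 0.0968
w2 = 1 - w1 = 0.9032
fused = w1*s1 + w2*s2 = 1.771 + 21.7677
= 23.5387 m


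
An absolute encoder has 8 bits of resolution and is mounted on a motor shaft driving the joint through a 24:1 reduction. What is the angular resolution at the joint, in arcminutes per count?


counts = 2^8 = 256
effective counts at joint = 256 * 24 = 6144
resolution = 360*60 / 6144
= 3.5156 arcmin/count


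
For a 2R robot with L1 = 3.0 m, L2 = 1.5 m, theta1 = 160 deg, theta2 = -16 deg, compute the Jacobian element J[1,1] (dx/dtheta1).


J[1,1] = -L1*sin(t1) - L2*sin(t1+t2)
= -3.0*sin(160) - 1.5*sin(144)
= -1.9077


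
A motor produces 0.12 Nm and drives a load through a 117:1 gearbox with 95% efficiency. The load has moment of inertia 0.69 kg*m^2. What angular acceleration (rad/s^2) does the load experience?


tau_out = tau_motor * N * eta
= 0.12 * 117 * 0.95 = 13.338 Nm
alpha = tau_out / I = 13.338 / 0.69
= 19.3304 rad/s^2


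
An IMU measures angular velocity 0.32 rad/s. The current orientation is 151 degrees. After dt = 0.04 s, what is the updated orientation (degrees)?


delta_theta = w * dt = 0.32 * 0.04 = 0.0128 rad
= 0.7334 deg
theta_new = 151 + 0.7334 = 151.7334 deg


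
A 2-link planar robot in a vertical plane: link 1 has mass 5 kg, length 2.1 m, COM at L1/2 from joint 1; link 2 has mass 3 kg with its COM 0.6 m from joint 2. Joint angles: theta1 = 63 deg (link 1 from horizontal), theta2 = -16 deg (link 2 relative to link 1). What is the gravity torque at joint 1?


Horizontal distance from joint 1 to link-1 COM:
  x_c1 = (L1/2)*cos(t1) = 1.05 * 0.454 = 0.4767 m
Horizontal distance from joint 1 to link-2 COM:
  x_c2 = L1*cos(t1) + Lc2*cos(t1+t2)
       = 2.1*0.454 + 0.6*0.682 = 1.3626 m
tau1 = m1*g*x_c1 + m2*g*x_c2
     = 5*9.81*0.4767 + 3*9.81*1.3626
     = 23.3816 + 40.1007
     = 63.4823 Nm


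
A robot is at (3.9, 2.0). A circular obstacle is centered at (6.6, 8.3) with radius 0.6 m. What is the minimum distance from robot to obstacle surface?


center_dist = sqrt((3.9-6.6)^2 + (2.0-8.3)^2)
= sqrt(7.29 + 39.69)
= 6.8542
min_dist = center_dist - radius = 6.8542 - 0.6 = 6.2542 m


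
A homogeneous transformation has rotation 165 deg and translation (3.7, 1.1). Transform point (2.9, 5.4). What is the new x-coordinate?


x' = cos(theta)*px - sin(theta)*py + tx
= -0.9659*2.9 - 0.2588*5.4 + 3.7
= -0.4988


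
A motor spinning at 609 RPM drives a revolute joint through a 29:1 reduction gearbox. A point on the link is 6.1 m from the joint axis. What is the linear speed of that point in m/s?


omega_motor = 609 * 2*pi/60 = 63.7743 rad/s
omega_joint = omega_motor / 29 = 2.1991 rad/s
v = omega_joint * r = 2.1991 * 6.1
= 13.4146 m/s


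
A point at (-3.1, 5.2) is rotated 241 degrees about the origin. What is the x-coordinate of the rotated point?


x' = x*cos(theta) - y*sin(theta)
cos(241 deg) = -0.4848, sin(241 deg) = -0.8746
x' = -3.1 * -0.4848 - 5.2 * -0.8746
= 1.5029 - -4.548
= 6.0509


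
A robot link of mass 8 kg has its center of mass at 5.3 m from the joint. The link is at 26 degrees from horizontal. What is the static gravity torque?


tau = m*g*L*cos(angle)
= 8 * 9.81 * 5.3 * cos(26 deg)
= 8 * 9.81 * 5.3 * 0.8988
= 373.848 Nm
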